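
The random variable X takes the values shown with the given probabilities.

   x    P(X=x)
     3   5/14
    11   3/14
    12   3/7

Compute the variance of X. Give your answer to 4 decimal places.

E[X] = (5/14)·3 + (3/14)·11 + (3/7)·12 = 60/7
E[X²] = (5/14)·9 + (3/14)·121 + (3/7)·144 = 636/7
Var(X) = 636/7 − (60/7)² = 852/49 ≈ 17.3878

17.3878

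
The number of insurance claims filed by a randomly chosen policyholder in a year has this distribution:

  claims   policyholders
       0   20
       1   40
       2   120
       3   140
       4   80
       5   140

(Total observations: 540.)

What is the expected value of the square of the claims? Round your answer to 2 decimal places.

Total = 540, so P(claims=0) = 20/540, etc.
E[X²] = (1/27)·0 + (2/27)·1 + (2/9)·4 + (7/27)·9 + (4/27)·16 + (7/27)·25
     = 328/27 ≈ 12.15

12.15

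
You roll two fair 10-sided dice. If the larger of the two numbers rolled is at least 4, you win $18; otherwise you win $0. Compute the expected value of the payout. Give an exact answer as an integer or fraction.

819/50 dollars

E[payout] = (9/100)·0 + (91/100)·18 = 819/50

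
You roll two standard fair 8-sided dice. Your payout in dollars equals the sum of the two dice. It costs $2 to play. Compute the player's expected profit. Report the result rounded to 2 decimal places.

$7.00

Distribution of the sum of the two dice: 2 w.p. 1/64, 3 w.p. 1/32, 4 w.p. 3/64, 5 w.p. 1/16, 6 w.p. 5/64, 7 w.p. 3/32, …
E[payout] = (1/64)·2 + (1/32)·3 + (3/64)·4 + (1/16)·5 + (5/64)·6 + (3/32)·7 + (7/64)·8 + (1/8)·9 + (7/64)·10 + (3/32)·11 + (5/64)·12 + (1/16)·13 + (3/64)·14 + (1/32)·15 + (1/64)·16 = 9
Expected profit = 9 − 2 = 7 ≈ $7.00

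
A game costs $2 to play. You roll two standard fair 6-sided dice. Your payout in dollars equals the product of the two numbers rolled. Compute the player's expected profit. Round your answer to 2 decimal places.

$10.25

Distribution of the product of the two numbers rolled: 1 w.p. 1/36, 2 w.p. 1/18, 3 w.p. 1/18, 4 w.p. 1/12, 5 w.p. 1/18, 6 w.p. 1/9, …
E[payout] = (1/36)·1 + (1/18)·2 + (1/18)·3 + (1/12)·4 + (1/18)·5 + (1/9)·6 + (1/18)·8 + (1/36)·9 + (1/18)·10 + (1/9)·12 + (1/18)·15 + (1/36)·16 + (1/18)·18 + (1/18)·20 + (1/18)·24 + (1/36)·25 + (1/18)·30 + (1/36)·36 = 49/4
Expected profit = 49/4 − 2 = 41/4 ≈ $10.25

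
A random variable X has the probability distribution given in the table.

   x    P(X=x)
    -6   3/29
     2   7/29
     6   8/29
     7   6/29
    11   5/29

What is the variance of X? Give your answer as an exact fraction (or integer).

18486/841

E[X] = (3/29)·(-6) + (7/29)·2 + (8/29)·6 + (6/29)·7 + (5/29)·11 = 141/29
E[X²] = (3/29)·36 + (7/29)·4 + (8/29)·36 + (6/29)·49 + (5/29)·121 = 1323/29
Var(X) = 1323/29 − (141/29)² = 18486/841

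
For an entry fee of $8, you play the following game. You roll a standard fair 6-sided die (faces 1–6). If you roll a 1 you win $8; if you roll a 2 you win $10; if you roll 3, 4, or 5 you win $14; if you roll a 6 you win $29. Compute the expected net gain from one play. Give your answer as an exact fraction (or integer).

E[payout] = (1/6)·8 + (1/6)·10 + (1/2)·14 + (1/6)·29 = 89/6
Expected profit = 89/6 − 8 = 41/6

41/6 dollars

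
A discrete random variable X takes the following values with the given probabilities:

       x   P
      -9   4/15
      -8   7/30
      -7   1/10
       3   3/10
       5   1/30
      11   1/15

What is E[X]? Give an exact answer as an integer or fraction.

E[X] = (4/15)·(-9) + (7/30)·(-8) + (1/10)·(-7) + (3/10)·3 + (1/30)·5 + (1/15)·11
     = -19/6

-19/6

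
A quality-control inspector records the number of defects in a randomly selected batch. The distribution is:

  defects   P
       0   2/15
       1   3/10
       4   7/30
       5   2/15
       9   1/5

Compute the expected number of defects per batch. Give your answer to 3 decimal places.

E[X] = (2/15)·0 + (3/10)·1 + (7/30)·4 + (2/15)·5 + (1/5)·9
     = 37/10 ≈ 3.700

3.700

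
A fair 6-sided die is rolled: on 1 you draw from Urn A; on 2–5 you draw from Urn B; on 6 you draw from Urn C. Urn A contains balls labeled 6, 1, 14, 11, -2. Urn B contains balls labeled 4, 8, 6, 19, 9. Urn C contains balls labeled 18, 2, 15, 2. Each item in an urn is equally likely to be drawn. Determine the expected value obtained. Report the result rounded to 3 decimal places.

8.675

E[X | Urn A] = (6 + 1 + 14 + 11 − 2)/5 = 6
E[X | Urn B] = (4 + 8 + 6 + 19 + 9)/5 = 46/5
E[X | Urn C] = (18 + 2 + 15 + 2)/4 = 37/4
E[X] = (1/6)·6 + (2/3)·46/5 + (1/6)·37/4 = 347/40 ≈ 8.675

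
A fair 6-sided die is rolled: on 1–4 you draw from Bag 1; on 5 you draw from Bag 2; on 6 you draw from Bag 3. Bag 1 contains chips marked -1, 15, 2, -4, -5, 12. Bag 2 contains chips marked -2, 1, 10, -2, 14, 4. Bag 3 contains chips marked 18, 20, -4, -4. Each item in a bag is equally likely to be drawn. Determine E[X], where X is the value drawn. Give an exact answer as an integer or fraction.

73/18

E[X | Bag 1] = (-1 + 15 + 2 − 4 − 5 + 12)/6 = 19/6
E[X | Bag 2] = (-2 + 1 + 10 − 2 + 14 + 4)/6 = 25/6
E[X | Bag 3] = (18 + 20 − 4 − 4)/4 = 15/2
E[X] = (2/3)·19/6 + (1/6)·25/6 + (1/6)·15/2 = 73/18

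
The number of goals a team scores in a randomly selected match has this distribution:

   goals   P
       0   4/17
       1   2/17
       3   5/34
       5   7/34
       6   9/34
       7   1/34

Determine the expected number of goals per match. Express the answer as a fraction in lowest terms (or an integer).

115/34

E[X] = (4/17)·0 + (2/17)·1 + (5/34)·3 + (7/34)·5 + (9/34)·6 + (1/34)·7
     = 115/34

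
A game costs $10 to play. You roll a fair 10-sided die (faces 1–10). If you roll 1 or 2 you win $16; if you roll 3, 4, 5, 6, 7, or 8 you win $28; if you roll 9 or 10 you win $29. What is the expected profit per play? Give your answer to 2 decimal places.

$15.80

E[payout] = (1/5)·16 + (3/5)·28 + (1/5)·29 = 129/5
Expected profit = 129/5 − 10 = 79/5 ≈ $15.80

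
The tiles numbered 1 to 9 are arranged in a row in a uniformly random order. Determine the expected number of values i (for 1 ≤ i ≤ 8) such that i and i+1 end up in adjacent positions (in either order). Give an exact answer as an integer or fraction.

For each i ∈ {1,…,8}, let Xᵢ = 1 if i and i+1 are adjacent. P(Xᵢ=1) = 2·(9−1)!/9! = 2/9.
By linearity, E[ΣXᵢ] = (8)·(2/9) = 16/9.

16/9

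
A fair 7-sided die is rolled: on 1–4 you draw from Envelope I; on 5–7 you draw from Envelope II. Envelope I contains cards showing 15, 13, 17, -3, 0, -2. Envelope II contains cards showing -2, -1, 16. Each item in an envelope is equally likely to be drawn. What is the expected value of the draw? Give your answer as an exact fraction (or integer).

17/3

E[X | Envelope I] = (15 + 13 + 17 − 3 + 0 − 2)/6 = 20/3
E[X | Envelope II] = (-2 − 1 + 16)/3 = 13/3
E[X] = (4/7)·20/3 + (3/7)·13/3 = 17/3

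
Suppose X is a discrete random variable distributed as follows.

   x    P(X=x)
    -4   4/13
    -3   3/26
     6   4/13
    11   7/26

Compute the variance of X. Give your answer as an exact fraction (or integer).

6621/169

E[X] = (4/13)·(-4) + (3/26)·(-3) + (4/13)·6 + (7/26)·11 = 42/13
E[X²] = (4/13)·16 + (3/26)·9 + (4/13)·36 + (7/26)·121 = 645/13
Var(X) = 645/13 − (42/13)² = 6621/169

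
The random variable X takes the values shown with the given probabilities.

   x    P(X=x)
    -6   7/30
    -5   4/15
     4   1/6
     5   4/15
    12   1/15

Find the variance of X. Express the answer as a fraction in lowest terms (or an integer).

E[X] = (7/30)·(-6) + (4/15)·(-5) + (1/6)·4 + (4/15)·5 + (1/15)·12 = 1/15
E[X²] = (7/30)·36 + (4/15)·25 + (1/6)·16 + (4/15)·25 + (1/15)·144 = 34
Var(X) = 34 − (1/15)² = 7649/225

7649/225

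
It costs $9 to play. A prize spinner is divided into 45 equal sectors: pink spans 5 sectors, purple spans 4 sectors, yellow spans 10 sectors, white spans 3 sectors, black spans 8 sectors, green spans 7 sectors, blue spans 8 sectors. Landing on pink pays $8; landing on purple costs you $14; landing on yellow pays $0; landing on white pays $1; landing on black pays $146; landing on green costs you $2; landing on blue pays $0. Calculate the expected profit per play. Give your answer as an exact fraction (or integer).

736/45 dollars

E[payout] = (5/45)·8 + (4/45)·(-14) + (10/45)·0 + (3/45)·1 + (8/45)·146 + (7/45)·(-2) + (8/45)·0 = 1141/45
Expected profit = 1141/45 − 9 = 736/45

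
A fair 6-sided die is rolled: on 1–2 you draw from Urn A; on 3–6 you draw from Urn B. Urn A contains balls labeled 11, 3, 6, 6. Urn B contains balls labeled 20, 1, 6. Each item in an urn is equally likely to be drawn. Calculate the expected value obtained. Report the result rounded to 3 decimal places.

8.167

E[X | Urn A] = (11 + 3 + 6 + 6)/4 = 13/2
E[X | Urn B] = (20 + 1 + 6)/3 = 9
E[X] = (1/3)·13/2 + (2/3)·9 = 49/6 ≈ 8.167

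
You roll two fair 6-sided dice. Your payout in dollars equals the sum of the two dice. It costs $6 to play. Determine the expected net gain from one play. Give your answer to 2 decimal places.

$1.00

Distribution of the sum of the two dice: 2 w.p. 1/36, 3 w.p. 1/18, 4 w.p. 1/12, 5 w.p. 1/9, 6 w.p. 5/36, 7 w.p. 1/6, …
E[payout] = (1/36)·2 + (1/18)·3 + (1/12)·4 + (1/9)·5 + (5/36)·6 + (1/6)·7 + (5/36)·8 + (1/9)·9 + (1/12)·10 + (1/18)·11 + (1/36)·12 = 7
Expected profit = 7 − 6 = 1 ≈ $1.00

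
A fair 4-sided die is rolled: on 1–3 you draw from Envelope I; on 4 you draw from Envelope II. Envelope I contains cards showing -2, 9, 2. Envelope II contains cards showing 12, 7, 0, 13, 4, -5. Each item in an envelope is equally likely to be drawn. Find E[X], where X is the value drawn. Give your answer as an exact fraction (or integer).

85/24

E[X | Envelope I] = (-2 + 9 + 2)/3 = 3
E[X | Envelope II] = (12 + 7 + 0 + 13 + 4 − 5)/6 = 31/6
E[X] = (3/4)·3 + (1/4)·31/6 = 85/24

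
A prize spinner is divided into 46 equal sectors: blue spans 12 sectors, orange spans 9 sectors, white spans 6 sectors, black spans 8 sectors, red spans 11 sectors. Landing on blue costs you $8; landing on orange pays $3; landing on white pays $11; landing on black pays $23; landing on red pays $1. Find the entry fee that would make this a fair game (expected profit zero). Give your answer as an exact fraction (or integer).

96/23 dollars

E[payout] = (12/46)·(-8) + (9/46)·3 + (6/46)·11 + (8/46)·23 + (11/46)·1 = 96/23
Fair fee = E[payout] = 96/23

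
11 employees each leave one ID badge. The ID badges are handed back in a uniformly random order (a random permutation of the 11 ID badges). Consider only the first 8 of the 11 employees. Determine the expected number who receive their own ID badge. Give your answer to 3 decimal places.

Let Xᵢ = 1 if person i gets their own ID badge. For each i, P(Xᵢ=1) = 1/11.
By linearity of expectation, E[X₁+…+X_8] = 8·(1/11) = 8/11.
≈ 0.727

0.727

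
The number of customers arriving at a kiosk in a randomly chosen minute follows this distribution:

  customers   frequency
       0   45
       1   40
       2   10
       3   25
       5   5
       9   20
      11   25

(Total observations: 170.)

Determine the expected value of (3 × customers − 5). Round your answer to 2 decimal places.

Total = 170, so P(customers=0) = 45/170, etc.
E[3x-5] = (9/34)·(-5) + (4/17)·(-2) + (1/17)·1 + (5/34)·4 + (1/34)·10 + (2/17)·22 + (5/34)·28
     = 199/34 ≈ 5.85

5.85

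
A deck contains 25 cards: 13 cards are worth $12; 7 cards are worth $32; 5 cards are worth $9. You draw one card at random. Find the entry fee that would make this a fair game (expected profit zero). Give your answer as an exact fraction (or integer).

$17

E[payout] = (13/25)·12 + (7/25)·32 + (5/25)·9 = 17
Fair fee = E[payout] = 17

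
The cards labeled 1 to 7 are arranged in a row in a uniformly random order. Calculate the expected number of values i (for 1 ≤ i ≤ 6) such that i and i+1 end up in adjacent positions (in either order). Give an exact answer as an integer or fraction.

12/7

For each i ∈ {1,…,6}, let Xᵢ = 1 if i and i+1 are adjacent. P(Xᵢ=1) = 2·(7−1)!/7! = 2/7.
By linearity, E[ΣXᵢ] = (6)·(2/7) = 12/7.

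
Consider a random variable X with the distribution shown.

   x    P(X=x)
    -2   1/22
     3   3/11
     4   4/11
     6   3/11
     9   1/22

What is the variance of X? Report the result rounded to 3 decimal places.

E[X] = (1/22)·(-2) + (3/11)·3 + (4/11)·4 + (3/11)·6 + (1/22)·9 = 93/22
E[X²] = (1/22)·4 + (3/11)·9 + (4/11)·16 + (3/11)·36 + (1/22)·81 = 483/22
Var(X) = 483/22 − (93/22)² = 1977/484 ≈ 4.085

4.085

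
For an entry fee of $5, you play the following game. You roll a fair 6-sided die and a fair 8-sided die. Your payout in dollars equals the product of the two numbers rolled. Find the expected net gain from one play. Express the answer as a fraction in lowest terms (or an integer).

Distribution of the product of the two numbers rolled: 1 w.p. 1/48, 2 w.p. 1/24, 3 w.p. 1/24, 4 w.p. 1/16, 5 w.p. 1/24, 6 w.p. 1/12, …
E[payout] = (1/48)·1 + (1/24)·2 + (1/24)·3 + (1/16)·4 + (1/24)·5 + (1/12)·6 + (1/48)·7 + (1/16)·8 + (1/48)·9 + (1/24)·10 + (1/12)·12 + (1/48)·14 + (1/24)·15 + (1/24)·16 + (1/24)·18 + (1/24)·20 + (1/48)·21 + (1/16)·24 + (1/48)·25 + (1/48)·28 + (1/24)·30 + (1/48)·32 + (1/48)·35 + (1/48)·36 + (1/48)·40 + (1/48)·42 + (1/48)·48 = 63/4
Expected profit = 63/4 − 5 = 43/4

43/4 dollars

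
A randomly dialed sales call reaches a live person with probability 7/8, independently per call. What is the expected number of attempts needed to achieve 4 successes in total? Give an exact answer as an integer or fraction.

By linearity (sum of 4 independent geometric waits), E[trials] = 4/p = 4/(7/8) = 32/7.

32/7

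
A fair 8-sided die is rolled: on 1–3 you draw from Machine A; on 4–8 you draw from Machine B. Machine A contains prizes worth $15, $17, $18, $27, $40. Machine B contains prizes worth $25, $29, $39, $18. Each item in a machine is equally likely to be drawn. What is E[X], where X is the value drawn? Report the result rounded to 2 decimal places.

$26.12

E[X | Machine A] = (15 + 17 + 18 + 27 + 40)/5 = 117/5
E[X | Machine B] = (25 + 29 + 39 + 18)/4 = 111/4
E[X] = (3/8)·117/5 + (5/8)·111/4 = 4179/160 ≈ 26.12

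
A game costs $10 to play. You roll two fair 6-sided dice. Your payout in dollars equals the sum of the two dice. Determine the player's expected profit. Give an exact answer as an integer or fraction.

Distribution of the sum of the two dice: 2 w.p. 1/36, 3 w.p. 1/18, 4 w.p. 1/12, 5 w.p. 1/9, 6 w.p. 5/36, 7 w.p. 1/6, …
E[payout] = (1/36)·2 + (1/18)·3 + (1/12)·4 + (1/9)·5 + (5/36)·6 + (1/6)·7 + (5/36)·8 + (1/9)·9 + (1/12)·10 + (1/18)·11 + (1/36)·12 = 7
Expected profit = 7 − 10 = -3

-$3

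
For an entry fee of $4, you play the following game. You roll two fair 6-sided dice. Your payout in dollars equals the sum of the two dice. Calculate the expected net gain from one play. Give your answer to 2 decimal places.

Distribution of the sum of the two dice: 2 w.p. 1/36, 3 w.p. 1/18, 4 w.p. 1/12, 5 w.p. 1/9, 6 w.p. 5/36, 7 w.p. 1/6, …
E[payout] = (1/36)·2 + (1/18)·3 + (1/12)·4 + (1/9)·5 + (5/36)·6 + (1/6)·7 + (5/36)·8 + (1/9)·9 + (1/12)·10 + (1/18)·11 + (1/36)·12 = 7
Expected profit = 7 − 4 = 3 ≈ $3.00

$3.00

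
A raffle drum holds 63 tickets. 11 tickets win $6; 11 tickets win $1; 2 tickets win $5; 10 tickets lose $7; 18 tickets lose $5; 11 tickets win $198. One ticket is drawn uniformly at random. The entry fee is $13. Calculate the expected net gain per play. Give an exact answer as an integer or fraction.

1286/63 dollars

E[payout] = (11/63)·6 + (11/63)·1 + (2/63)·5 + (10/63)·(-7) + (18/63)·(-5) + (11/63)·198 = 2105/63
Expected profit = 2105/63 − 13 = 1286/63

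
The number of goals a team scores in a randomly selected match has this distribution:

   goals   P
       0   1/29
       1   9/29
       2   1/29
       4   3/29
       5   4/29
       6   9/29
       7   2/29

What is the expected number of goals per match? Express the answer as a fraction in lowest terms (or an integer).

E[X] = (1/29)·0 + (9/29)·1 + (1/29)·2 + (3/29)·4 + (4/29)·5 + (9/29)·6 + (2/29)·7
     = 111/29

111/29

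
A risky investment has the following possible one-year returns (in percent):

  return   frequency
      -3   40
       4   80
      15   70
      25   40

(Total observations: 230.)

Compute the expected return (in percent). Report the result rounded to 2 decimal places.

9.78

Total = 230, so P(return=-3) = 40/230, etc.
E[X] = (4/23)·(-3) + (8/23)·4 + (7/23)·15 + (4/23)·25
     = 225/23 ≈ 9.78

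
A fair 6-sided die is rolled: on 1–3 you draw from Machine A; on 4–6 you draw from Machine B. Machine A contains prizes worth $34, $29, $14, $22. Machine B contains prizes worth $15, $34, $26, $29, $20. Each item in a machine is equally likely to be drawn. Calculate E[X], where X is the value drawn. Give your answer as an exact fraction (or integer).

991/40 dollars

E[X | Machine A] = (34 + 29 + 14 + 22)/4 = 99/4
E[X | Machine B] = (15 + 34 + 26 + 29 + 20)/5 = 124/5
E[X] = (1/2)·99/4 + (1/2)·124/5 = 991/40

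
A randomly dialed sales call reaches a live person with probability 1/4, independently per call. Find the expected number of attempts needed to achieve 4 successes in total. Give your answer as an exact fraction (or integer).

By linearity (sum of 4 independent geometric waits), E[trials] = 4/p = 4/(1/4) = 16.

16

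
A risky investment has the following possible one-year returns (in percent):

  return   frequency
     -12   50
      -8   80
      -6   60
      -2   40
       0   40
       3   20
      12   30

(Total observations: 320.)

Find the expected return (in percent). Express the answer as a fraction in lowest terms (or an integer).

Total = 320, so P(return=-12) = 50/320, etc.
E[X] = (5/32)·(-12) + (1/4)·(-8) + (3/16)·(-6) + (1/8)·(-2) + (1/8)·0 + (1/16)·3 + (3/32)·12
     = -63/16

-63/16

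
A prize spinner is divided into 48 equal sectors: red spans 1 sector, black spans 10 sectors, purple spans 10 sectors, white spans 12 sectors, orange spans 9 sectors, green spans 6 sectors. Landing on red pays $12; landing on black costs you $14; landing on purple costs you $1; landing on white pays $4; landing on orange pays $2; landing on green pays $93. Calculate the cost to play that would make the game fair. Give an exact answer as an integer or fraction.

E[payout] = (1/48)·12 + (10/48)·(-14) + (10/48)·(-1) + (12/48)·4 + (9/48)·2 + (6/48)·93 = 81/8
Fair fee = E[payout] = 81/8

81/8 dollars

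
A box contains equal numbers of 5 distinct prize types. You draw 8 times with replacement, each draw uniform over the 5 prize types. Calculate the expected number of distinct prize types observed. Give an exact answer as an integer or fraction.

Let Xⱼ=1 if type j appears at least once. P(Xⱼ=1) = 1 − ((5−1)/5)^8 = 325089/390625.
E[#distinct] = 5·325089/390625 = 325089/78125.

325089/78125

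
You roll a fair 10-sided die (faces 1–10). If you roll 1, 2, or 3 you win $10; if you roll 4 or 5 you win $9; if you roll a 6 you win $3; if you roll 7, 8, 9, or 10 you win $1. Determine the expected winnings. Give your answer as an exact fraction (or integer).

11/2 dollars

E[payout] = (2/5)·1 + (1/10)·3 + (1/5)·9 + (3/10)·10 = 11/2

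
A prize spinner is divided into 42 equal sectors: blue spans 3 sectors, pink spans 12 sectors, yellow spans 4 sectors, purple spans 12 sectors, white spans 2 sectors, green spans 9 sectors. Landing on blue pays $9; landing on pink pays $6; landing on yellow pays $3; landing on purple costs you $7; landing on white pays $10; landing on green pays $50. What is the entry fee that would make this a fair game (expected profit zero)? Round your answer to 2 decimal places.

$11.83

E[payout] = (3/42)·9 + (12/42)·6 + (4/42)·3 + (12/42)·(-7) + (2/42)·10 + (9/42)·50 = 71/6
Fair fee = E[payout] = 71/6 ≈ $11.83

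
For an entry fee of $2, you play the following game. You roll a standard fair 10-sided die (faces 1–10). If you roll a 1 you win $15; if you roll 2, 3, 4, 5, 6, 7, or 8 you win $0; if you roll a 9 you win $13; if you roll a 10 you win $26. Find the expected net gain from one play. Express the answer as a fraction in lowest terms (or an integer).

E[payout] = (7/10)·0 + (1/10)·13 + (1/10)·15 + (1/10)·26 = 27/5
Expected profit = 27/5 − 2 = 17/5

17/5 dollars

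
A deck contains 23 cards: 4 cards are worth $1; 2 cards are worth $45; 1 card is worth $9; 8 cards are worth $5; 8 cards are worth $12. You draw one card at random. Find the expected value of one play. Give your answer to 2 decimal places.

$10.39

E[payout] = (4/23)·1 + (2/23)·45 + (1/23)·9 + (8/23)·5 + (8/23)·12 = 239/23
≈ $10.39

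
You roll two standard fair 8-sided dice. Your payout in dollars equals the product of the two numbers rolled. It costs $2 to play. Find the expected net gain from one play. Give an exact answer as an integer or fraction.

73/4 dollars

Distribution of the product of the two numbers rolled: 1 w.p. 1/64, 2 w.p. 1/32, 3 w.p. 1/32, 4 w.p. 3/64, 5 w.p. 1/32, 6 w.p. 1/16, …
E[payout] = (1/64)·1 + (1/32)·2 + (1/32)·3 + (3/64)·4 + (1/32)·5 + (1/16)·6 + (1/32)·7 + (1/16)·8 + (1/64)·9 + (1/32)·10 + (1/16)·12 + (1/32)·14 + (1/32)·15 + (3/64)·16 + (1/32)·18 + (1/32)·20 + (1/32)·21 + (1/16)·24 + (1/64)·25 + (1/32)·28 + (1/32)·30 + (1/32)·32 + (1/32)·35 + (1/64)·36 + (1/32)·40 + (1/32)·42 + (1/32)·48 + (1/64)·49 + (1/32)·56 + (1/64)·64 = 81/4
Expected profit = 81/4 − 2 = 73/4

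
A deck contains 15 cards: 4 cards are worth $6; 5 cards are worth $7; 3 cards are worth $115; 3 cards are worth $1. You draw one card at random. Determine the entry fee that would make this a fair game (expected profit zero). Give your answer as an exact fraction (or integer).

407/15 dollars

E[payout] = (4/15)·6 + (5/15)·7 + (3/15)·115 + (3/15)·1 = 407/15
Fair fee = E[payout] = 407/15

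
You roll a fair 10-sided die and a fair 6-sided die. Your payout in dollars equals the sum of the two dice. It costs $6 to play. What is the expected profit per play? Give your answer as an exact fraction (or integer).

$3

Distribution of the sum of the two dice: 2 w.p. 1/60, 3 w.p. 1/30, 4 w.p. 1/20, 5 w.p. 1/15, 6 w.p. 1/12, 7 w.p. 1/10, …
E[payout] = (1/60)·2 + (1/30)·3 + (1/20)·4 + (1/15)·5 + (1/12)·6 + (1/10)·7 + (1/10)·8 + (1/10)·9 + (1/10)·10 + (1/10)·11 + (1/12)·12 + (1/15)·13 + (1/20)·14 + (1/30)·15 + (1/60)·16 = 9
Expected profit = 9 − 6 = 3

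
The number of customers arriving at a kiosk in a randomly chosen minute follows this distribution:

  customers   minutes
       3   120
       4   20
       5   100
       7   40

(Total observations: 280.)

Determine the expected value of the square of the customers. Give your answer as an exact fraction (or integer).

Total = 280, so P(customers=3) = 120/280, etc.
E[X²] = (3/7)·9 + (1/14)·16 + (5/14)·25 + (1/7)·49
     = 293/14

293/14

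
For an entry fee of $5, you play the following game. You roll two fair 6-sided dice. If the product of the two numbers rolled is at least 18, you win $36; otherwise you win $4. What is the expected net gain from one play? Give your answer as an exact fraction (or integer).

71/9 dollars

E[payout] = (13/18)·4 + (5/18)·36 = 116/9
Expected profit = 116/9 − 5 = 71/9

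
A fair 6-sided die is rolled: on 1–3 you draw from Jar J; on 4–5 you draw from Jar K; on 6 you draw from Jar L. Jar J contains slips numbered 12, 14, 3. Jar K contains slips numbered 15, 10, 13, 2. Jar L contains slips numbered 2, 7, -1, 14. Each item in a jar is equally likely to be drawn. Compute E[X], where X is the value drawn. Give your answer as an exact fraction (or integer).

E[X | Jar J] = (12 + 14 + 3)/3 = 29/3
E[X | Jar K] = (15 + 10 + 13 + 2)/4 = 10
E[X | Jar L] = (2 + 7 − 1 + 14)/4 = 11/2
E[X] = (1/2)·29/3 + (1/3)·10 + (1/6)·11/2 = 109/12

109/12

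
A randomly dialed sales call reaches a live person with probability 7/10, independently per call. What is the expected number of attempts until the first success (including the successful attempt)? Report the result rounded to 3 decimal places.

1.429

For a geometric distribution, E[trials] = 1/p = 1/(7/10) = 10/7.
≈ 1.429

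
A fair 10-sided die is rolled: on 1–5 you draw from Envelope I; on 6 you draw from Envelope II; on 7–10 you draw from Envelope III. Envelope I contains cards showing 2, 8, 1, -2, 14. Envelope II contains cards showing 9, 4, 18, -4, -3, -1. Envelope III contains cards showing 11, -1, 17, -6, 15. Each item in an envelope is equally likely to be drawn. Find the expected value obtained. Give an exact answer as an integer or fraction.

E[X | Envelope I] = (2 + 8 + 1 − 2 + 14)/5 = 23/5
E[X | Envelope II] = (9 + 4 + 18 − 4 − 3 − 1)/6 = 23/6
E[X | Envelope III] = (11 − 1 + 17 − 6 + 15)/5 = 36/5
E[X] = (1/2)·23/5 + (1/10)·23/6 + (2/5)·36/5 = 1669/300

1669/300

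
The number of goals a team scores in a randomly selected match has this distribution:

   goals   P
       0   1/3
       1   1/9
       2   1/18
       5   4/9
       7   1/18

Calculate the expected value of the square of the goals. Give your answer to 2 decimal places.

E[X²] = (1/3)·0 + (1/9)·1 + (1/18)·4 + (4/9)·25 + (1/18)·49
     = 85/6 ≈ 14.17

14.17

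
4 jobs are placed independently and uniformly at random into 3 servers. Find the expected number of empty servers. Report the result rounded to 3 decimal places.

0.593

Let Xⱼ=1 if server j is empty. P(Xⱼ=1) = ((3-1)/3)^4 = 16/81.
By linearity, E[#empty] = 3·16/81 = 16/27.
≈ 0.593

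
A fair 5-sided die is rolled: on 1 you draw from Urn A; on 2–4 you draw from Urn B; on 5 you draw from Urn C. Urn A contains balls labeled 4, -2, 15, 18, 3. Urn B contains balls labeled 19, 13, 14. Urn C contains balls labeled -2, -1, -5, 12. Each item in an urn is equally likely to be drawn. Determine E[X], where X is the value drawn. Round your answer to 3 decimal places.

E[X | Urn A] = (4 − 2 + 15 + 18 + 3)/5 = 38/5
E[X | Urn B] = (19 + 13 + 14)/3 = 46/3
E[X | Urn C] = (-2 − 1 − 5 + 12)/4 = 1
E[X] = (1/5)·38/5 + (3/5)·46/3 + (1/5)·1 = 273/25 ≈ 10.920

10.920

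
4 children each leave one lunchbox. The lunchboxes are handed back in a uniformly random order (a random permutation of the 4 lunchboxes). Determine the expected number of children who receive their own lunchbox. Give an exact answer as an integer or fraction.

1

Let Xᵢ = 1 if person i gets their own lunchbox. For each i, P(Xᵢ=1) = 1/4.
By linearity of expectation, E[X₁+…+X_4] = 4·(1/4) = 1.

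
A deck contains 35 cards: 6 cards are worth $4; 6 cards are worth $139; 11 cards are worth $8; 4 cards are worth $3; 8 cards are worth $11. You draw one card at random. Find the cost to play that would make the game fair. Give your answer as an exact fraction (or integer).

E[payout] = (6/35)·4 + (6/35)·139 + (11/35)·8 + (4/35)·3 + (8/35)·11 = 1046/35
Fair fee = E[payout] = 1046/35

1046/35 dollars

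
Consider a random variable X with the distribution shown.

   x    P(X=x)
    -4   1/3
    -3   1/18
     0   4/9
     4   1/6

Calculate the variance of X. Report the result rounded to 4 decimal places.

7.8056

E[X] = (1/3)·(-4) + (1/18)·(-3) + (4/9)·0 + (1/6)·4 = -5/6
E[X²] = (1/3)·16 + (1/18)·9 + (4/9)·0 + (1/6)·16 = 17/2
Var(X) = 17/2 − (-5/6)² = 281/36 ≈ 7.8056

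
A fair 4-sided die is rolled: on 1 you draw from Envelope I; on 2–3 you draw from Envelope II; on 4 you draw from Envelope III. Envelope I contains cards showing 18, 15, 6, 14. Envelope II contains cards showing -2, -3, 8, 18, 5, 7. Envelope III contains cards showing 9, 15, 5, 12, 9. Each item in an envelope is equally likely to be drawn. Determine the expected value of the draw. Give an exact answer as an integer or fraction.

E[X | Envelope I] = (18 + 15 + 6 + 14)/4 = 53/4
E[X | Envelope II] = (-2 − 3 + 8 + 18 + 5 + 7)/6 = 11/2
E[X | Envelope III] = (9 + 15 + 5 + 12 + 9)/5 = 10
E[X] = (1/4)·53/4 + (1/2)·11/2 + (1/4)·10 = 137/16

137/16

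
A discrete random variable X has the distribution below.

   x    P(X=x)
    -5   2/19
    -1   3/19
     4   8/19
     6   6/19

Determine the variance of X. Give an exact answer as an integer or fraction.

E[X] = (2/19)·(-5) + (3/19)·(-1) + (8/19)·4 + (6/19)·6 = 55/19
E[X²] = (2/19)·25 + (3/19)·1 + (8/19)·16 + (6/19)·36 = 397/19
Var(X) = 397/19 − (55/19)² = 4518/361

4518/361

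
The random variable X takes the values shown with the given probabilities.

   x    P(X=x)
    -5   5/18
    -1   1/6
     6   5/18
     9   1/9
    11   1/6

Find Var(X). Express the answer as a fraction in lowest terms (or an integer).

12185/324

E[X] = (5/18)·(-5) + (1/6)·(-1) + (5/18)·6 + (1/9)·9 + (1/6)·11 = 53/18
E[X²] = (5/18)·25 + (1/6)·1 + (5/18)·36 + (1/9)·81 + (1/6)·121 = 833/18
Var(X) = 833/18 − (53/18)² = 12185/324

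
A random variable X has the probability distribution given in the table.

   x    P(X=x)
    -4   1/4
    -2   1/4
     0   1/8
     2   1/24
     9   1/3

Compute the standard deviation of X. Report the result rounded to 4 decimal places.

5.4461

E[X] = 19/12, E[X²] = 193/6
Var(X) = E[X²] − (E[X])² = 193/6 − 361/144 = 4271/144
SD(X) = √(4271/144) ≈ 5.4461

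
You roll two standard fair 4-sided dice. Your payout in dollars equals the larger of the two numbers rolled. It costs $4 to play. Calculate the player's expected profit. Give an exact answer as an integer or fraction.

-7/8 dollars

Distribution of the larger of the two numbers rolled: 1 w.p. 1/16, 2 w.p. 3/16, 3 w.p. 5/16, 4 w.p. 7/16
E[payout] = (1/16)·1 + (3/16)·2 + (5/16)·3 + (7/16)·4 = 25/8
Expected profit = 25/8 − 4 = -7/8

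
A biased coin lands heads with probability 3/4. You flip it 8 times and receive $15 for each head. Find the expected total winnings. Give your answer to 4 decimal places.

E[#heads] = 8·3/4 = 6 (linearity over flips).
E[winnings] = 15·6 = 90.
≈ 90.0000

$90.0000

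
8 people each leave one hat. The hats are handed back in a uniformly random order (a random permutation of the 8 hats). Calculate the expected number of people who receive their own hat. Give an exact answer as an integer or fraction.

Let Xᵢ = 1 if person i gets their own hat. For each i, P(Xᵢ=1) = 1/8.
By linearity of expectation, E[X₁+…+X_8] = 8·(1/8) = 1.

1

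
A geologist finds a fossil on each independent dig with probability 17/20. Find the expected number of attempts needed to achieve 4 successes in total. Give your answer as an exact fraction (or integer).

80/17

By linearity (sum of 4 independent geometric waits), E[trials] = 4/p = 4/(17/20) = 80/17.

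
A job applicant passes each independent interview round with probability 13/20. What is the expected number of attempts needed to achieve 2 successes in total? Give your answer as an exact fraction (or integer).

By linearity (sum of 2 independent geometric waits), E[trials] = 2/p = 2/(13/20) = 40/13.

40/13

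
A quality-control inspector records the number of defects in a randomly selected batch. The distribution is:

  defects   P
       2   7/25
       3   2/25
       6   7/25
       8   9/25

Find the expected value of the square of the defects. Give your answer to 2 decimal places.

E[X²] = (7/25)·4 + (2/25)·9 + (7/25)·36 + (9/25)·64
     = 874/25 ≈ 34.96

34.96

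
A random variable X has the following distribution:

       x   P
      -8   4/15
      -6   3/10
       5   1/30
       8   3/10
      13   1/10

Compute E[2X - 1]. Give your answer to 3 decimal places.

-1.133

E[2x-1] = (4/15)·(-17) + (3/10)·(-13) + (1/30)·9 + (3/10)·15 + (1/10)·25
     = -17/15 ≈ -1.133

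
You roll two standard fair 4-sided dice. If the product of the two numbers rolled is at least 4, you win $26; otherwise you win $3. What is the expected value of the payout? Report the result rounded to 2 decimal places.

E[payout] = (5/16)·3 + (11/16)·26 = 301/16
≈ $18.81

$18.81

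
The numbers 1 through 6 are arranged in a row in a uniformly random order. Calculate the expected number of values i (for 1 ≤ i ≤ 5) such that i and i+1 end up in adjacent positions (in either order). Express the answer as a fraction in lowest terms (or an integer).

For each i ∈ {1,…,5}, let Xᵢ = 1 if i and i+1 are adjacent. P(Xᵢ=1) = 2·(6−1)!/6! = 2/6.
By linearity, E[ΣXᵢ] = (5)·(2/6) = 5/3.

5/3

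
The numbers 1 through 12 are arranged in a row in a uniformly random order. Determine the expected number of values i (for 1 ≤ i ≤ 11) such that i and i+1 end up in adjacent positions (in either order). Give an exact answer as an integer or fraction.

For each i ∈ {1,…,11}, let Xᵢ = 1 if i and i+1 are adjacent. P(Xᵢ=1) = 2·(12−1)!/12! = 2/12.
By linearity, E[ΣXᵢ] = (11)·(2/12) = 11/6.

11/6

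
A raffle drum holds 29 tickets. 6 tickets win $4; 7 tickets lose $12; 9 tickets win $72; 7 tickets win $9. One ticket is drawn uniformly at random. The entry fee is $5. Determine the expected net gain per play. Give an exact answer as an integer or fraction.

E[payout] = (6/29)·4 + (7/29)·(-12) + (9/29)·72 + (7/29)·9 = 651/29
Expected profit = 651/29 − 5 = 506/29

506/29 dollars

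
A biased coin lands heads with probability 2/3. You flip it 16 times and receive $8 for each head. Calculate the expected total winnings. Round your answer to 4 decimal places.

$85.3333

E[#heads] = 16·2/3 = 32/3 (linearity over flips).
E[winnings] = 8·32/3 = 256/3.
≈ 85.3333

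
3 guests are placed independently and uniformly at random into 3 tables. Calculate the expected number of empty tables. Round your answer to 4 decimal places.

0.8889

Let Xⱼ=1 if table j is empty. P(Xⱼ=1) = ((3-1)/3)^3 = 8/27.
By linearity, E[#empty] = 3·8/27 = 8/9.
≈ 0.8889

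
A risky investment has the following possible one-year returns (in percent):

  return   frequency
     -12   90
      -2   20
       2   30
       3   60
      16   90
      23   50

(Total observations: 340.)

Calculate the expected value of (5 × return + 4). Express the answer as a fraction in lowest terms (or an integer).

991/34

Total = 340, so P(return=-12) = 90/340, etc.
E[5x+4] = (9/34)·(-56) + (1/17)·(-6) + (3/34)·14 + (3/17)·19 + (9/34)·84 + (5/34)·119
     = 991/34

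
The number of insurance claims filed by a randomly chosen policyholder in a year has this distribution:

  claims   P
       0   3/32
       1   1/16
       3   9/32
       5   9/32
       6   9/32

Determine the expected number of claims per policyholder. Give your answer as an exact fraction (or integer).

E[X] = (3/32)·0 + (1/16)·1 + (9/32)·3 + (9/32)·5 + (9/32)·6
     = 4

4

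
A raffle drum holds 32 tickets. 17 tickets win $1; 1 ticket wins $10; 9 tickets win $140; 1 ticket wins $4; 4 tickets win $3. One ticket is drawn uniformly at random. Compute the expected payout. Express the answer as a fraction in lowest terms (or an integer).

1303/32 dollars

E[payout] = (17/32)·1 + (1/32)·10 + (9/32)·140 + (1/32)·4 + (4/32)·3 = 1303/32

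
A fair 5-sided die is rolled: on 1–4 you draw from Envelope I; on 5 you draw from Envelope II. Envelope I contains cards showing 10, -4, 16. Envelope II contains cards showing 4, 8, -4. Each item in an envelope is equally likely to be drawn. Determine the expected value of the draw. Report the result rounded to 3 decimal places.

E[X | Envelope I] = (10 − 4 + 16)/3 = 22/3
E[X | Envelope II] = (4 + 8 − 4)/3 = 8/3
E[X] = (4/5)·22/3 + (1/5)·8/3 = 32/5 ≈ 6.400

6.400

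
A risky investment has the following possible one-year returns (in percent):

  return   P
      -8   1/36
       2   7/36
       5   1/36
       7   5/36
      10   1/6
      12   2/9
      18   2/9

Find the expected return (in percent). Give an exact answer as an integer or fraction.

E[X] = (1/36)·(-8) + (7/36)·2 + (1/36)·5 + (5/36)·7 + (1/6)·10 + (2/9)·12 + (2/9)·18
     = 173/18

173/18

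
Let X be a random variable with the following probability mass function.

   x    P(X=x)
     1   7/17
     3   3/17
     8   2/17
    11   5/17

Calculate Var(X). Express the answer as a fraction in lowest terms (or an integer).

5470/289

E[X] = (7/17)·1 + (3/17)·3 + (2/17)·8 + (5/17)·11 = 87/17
E[X²] = (7/17)·1 + (3/17)·9 + (2/17)·64 + (5/17)·121 = 767/17
Var(X) = 767/17 − (87/17)² = 5470/289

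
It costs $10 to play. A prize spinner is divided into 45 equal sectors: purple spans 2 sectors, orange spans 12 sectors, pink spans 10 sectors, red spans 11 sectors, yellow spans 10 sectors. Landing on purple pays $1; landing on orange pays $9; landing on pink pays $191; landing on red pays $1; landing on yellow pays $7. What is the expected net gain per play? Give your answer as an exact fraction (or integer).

E[payout] = (2/45)·1 + (12/45)·9 + (10/45)·191 + (11/45)·1 + (10/45)·7 = 2101/45
Expected profit = 2101/45 − 10 = 1651/45

1651/45 dollars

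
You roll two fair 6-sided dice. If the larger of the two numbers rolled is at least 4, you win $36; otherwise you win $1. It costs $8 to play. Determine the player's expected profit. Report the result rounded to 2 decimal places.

$19.25

E[payout] = (1/4)·1 + (3/4)·36 = 109/4
Expected profit = 109/4 − 8 = 77/4 ≈ $19.25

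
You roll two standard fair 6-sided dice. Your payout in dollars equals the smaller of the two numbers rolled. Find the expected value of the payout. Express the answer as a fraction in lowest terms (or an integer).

91/36 dollars

Distribution of the smaller of the two numbers rolled: 1 w.p. 11/36, 2 w.p. 1/4, 3 w.p. 7/36, 4 w.p. 5/36, 5 w.p. 1/12, 6 w.p. 1/36
E[payout] = (11/36)·1 + (1/4)·2 + (7/36)·3 + (5/36)·4 + (1/12)·5 + (1/36)·6 = 91/36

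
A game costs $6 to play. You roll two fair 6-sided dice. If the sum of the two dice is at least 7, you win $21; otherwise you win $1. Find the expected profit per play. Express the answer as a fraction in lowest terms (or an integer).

E[payout] = (5/12)·1 + (7/12)·21 = 38/3
Expected profit = 38/3 − 6 = 20/3

20/3 dollars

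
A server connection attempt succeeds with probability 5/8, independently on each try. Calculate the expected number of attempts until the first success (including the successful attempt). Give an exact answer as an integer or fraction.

For a geometric distribution, E[trials] = 1/p = 1/(5/8) = 8/5.

8/5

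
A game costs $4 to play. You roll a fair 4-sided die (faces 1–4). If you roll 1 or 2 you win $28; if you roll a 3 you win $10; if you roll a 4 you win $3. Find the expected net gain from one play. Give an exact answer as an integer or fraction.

53/4 dollars

E[payout] = (1/4)·3 + (1/4)·10 + (1/2)·28 = 69/4
Expected profit = 69/4 − 4 = 53/4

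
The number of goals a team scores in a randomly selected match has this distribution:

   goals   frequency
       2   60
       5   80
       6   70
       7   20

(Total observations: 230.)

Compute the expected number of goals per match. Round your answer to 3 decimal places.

Total = 230, so P(goals=2) = 60/230, etc.
E[X] = (6/23)·2 + (8/23)·5 + (7/23)·6 + (2/23)·7
     = 108/23 ≈ 4.696

4.696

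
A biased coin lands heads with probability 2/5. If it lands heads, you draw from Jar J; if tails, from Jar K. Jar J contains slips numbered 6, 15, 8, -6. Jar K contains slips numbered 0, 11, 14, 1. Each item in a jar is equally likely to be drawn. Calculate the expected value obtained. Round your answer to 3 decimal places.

6.200

E[X | Jar J] = (6 + 15 + 8 − 6)/4 = 23/4
E[X | Jar K] = (0 + 11 + 14 + 1)/4 = 13/2
E[X] = (2/5)·23/4 + (3/5)·13/2 = 31/5 ≈ 6.200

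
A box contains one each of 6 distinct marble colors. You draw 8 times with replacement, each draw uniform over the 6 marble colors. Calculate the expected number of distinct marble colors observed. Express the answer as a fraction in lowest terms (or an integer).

1288991/279936

Let Xⱼ=1 if type j appears at least once. P(Xⱼ=1) = 1 − ((6−1)/6)^8 = 1288991/1679616.
E[#distinct] = 6·1288991/1679616 = 1288991/279936.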